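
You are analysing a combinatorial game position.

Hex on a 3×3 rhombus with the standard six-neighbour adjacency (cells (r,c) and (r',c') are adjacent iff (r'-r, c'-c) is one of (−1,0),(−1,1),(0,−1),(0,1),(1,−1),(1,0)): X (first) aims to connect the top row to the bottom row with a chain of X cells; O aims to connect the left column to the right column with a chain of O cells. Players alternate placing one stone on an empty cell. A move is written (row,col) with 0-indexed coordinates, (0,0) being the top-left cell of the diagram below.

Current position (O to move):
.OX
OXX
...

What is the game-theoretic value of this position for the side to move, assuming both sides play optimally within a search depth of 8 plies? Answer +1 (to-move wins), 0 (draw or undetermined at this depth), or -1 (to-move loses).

ply 1, O at .OX/OXX/... | (0,0)=-1→OOX/OXX/...*; (2,0)=-1→.OX/OXX/O..; (2,1)=-1→.OX/OXX/.O.; (2,2)=-1→.OX/OXX/..O
ply 2, X at OOX/OXX/... | (2,0)=+1→OOX/OXX/X..*; (2,1)=+1→OOX/OXX/.X.; (2,2)=+1→OOX/OXX/..X
ply 3: OOX/OXX/X.. is terminal -1 (O); from .OX/OXX/... depth 8

value(.OX/OXX/..., O) = -1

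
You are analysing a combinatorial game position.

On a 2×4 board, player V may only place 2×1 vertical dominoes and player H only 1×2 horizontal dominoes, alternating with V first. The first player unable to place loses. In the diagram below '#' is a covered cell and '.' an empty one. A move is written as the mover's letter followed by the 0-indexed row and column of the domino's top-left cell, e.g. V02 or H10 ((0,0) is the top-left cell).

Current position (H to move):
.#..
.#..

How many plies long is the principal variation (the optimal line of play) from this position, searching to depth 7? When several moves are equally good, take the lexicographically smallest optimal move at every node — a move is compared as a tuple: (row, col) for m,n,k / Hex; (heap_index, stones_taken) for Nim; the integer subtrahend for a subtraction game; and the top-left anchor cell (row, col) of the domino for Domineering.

ply 1, H at .#../.#.. | H02=+1→.###/.#..*; H12=+1→.#../.###
ply 2, V at .###/.#.. | V00=-1→####/##..*
ply 3, H at ####/##.. | H12=+1→####/####*
ply 4: ####/#### is terminal -1 (V); from .#../.#.. depth 7

PV length from [.#../.#..]: 3 plies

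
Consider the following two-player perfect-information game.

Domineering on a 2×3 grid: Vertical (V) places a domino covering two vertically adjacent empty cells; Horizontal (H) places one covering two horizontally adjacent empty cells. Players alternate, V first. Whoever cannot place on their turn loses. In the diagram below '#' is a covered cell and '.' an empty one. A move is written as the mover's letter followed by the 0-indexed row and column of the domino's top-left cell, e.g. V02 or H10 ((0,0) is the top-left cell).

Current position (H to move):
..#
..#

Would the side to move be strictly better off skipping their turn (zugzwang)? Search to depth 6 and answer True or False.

zugzwang(..#/..#, H) = False

p1 H@[..#/..#]: H00[###/..#]+1* H10[..#/###]+1
p2 V@[###/..#] terminal -1; root [..#/..#] d6
suppose H passes — search the same position with V to move:
pass> p1 V@[..#/..#]: V00[#.#/#.#]+1* V01[.##/.##]+1
pass> p2 H@[#.#/#.#] terminal -1; root [..#/..#] d6
for H: play +1, pass -1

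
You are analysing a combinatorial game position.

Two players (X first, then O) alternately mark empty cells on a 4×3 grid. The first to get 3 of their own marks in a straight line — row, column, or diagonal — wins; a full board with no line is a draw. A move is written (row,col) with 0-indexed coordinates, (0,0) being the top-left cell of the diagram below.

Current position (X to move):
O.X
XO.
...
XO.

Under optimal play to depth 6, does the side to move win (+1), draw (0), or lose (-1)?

value(O.X/XO./.../XO., X) = +1

ply 1, X at O.X/XO./.../XO. | (0,1)=-1→OXX/XO./.../XO.; (1,2)=-1→O.X/XOX/.../XO.; (2,0)=+1→O.X/XO./X../XO.*; (2,1)=-1→O.X/XO./.X./XO.; (2,2)=-1→O.X/XO./..X/XO.; (3,2)=-1→O.X/XO./.../XOX
ply 2: O.X/XO./X../XO. is terminal -1 (O); from O.X/XO./.../XO. depth 6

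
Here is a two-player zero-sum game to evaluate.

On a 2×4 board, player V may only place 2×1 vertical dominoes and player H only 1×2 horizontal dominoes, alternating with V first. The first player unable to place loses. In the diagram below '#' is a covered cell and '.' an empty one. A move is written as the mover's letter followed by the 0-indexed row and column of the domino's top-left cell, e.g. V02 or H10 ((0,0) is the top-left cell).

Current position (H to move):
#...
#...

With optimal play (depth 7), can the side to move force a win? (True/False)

H winning at [#.../#...]: True

p1 H@[#.../#...]: H01[###./#...]+1* H02[#.##/#...]+1 H11[#.../###.]+1 H12[#.../#.##]+1
p2 V@[###./#...]: V03[####/#..#]-1*
p3 H@[####/#..#]: H11[####/####]+1*
p4 V@[####/####] terminal -1; root [#.../#...] d7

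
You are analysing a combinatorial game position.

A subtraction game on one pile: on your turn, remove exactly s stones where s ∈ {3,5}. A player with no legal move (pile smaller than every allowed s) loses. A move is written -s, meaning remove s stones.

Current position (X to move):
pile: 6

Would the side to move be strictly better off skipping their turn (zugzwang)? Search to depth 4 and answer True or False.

zugzwang(6, X) = False

[6] X move#1: -3:-1/3, -5:+1/1*
[1] end (terminal -1, O#2); searched 6 to 4
suppose X passes — search the same position with O to move:
pass> [6] O move#1: -3:-1/3, -5:+1/1*
pass> [1] end (terminal -1, X#2); searched 6 to 4
for X: play +1, pass -1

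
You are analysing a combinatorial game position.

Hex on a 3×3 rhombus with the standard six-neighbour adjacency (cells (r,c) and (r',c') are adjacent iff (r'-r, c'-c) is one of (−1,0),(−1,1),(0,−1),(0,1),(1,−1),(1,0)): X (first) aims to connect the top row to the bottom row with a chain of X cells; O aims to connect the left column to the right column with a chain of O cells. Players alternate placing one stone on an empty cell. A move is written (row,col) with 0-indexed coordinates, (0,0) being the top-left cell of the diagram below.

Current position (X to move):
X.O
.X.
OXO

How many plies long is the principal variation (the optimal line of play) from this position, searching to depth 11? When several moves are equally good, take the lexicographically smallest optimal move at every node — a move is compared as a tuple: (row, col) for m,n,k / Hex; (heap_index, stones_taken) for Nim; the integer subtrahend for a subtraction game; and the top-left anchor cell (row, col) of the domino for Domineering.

[X.O/.X./OXO] X move#1: (0,1):+1/XXO/.X./OXO*, (1,0):+1/X.O/XX./OXO, (1,2):+1/X.O/.XX/OXO
[XXO/.X./OXO] end (terminal -1, O#2); searched X.O/.X./OXO to 11

PV length from [X.O/.X./OXO]: 1 ply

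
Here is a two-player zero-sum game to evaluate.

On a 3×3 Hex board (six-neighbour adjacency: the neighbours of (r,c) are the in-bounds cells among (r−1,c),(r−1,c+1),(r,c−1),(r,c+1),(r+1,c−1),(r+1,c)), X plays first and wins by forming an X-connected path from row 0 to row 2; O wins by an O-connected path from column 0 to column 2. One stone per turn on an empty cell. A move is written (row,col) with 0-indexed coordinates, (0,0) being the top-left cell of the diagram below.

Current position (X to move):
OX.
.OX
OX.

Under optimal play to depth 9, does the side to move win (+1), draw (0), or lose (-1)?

p1 X@[OX./.OX/OX.]: (0,2)[OXX/.OX/OX.]+1* (1,0)[OX./XOX/OX.]-1 (2,2)[OX./.OX/OXX]-1
p2 O@[OXX/.OX/OX.] terminal -1; root [OX./.OX/OX.] d9

value(OX./.OX/OX., X) = +1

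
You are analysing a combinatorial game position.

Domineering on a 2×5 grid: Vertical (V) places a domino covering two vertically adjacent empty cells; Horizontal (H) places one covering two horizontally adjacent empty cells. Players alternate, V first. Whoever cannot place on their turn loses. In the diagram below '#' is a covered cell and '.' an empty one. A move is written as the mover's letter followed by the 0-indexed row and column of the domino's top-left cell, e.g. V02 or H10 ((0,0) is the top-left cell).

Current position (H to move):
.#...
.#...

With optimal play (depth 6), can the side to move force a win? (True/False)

p1 H@[.#.../.#...]: H02[.###./.#...]-1* H03[.#.##/.#...]-1 H12[.#.../.###.]-1 H13[.#.../.#.##]-1
p2 V@[.###./.#...]: V00[####./##...]-1 V04[.####/.#..#]+1*
p3 H@[.####/.#..#]: H12[.####/.####]-1*
p4 V@[.####/.####]: V00[#####/#####]+1*
p5 H@[#####/#####] terminal -1; root [.#.../.#...] d6

H winning at [.#.../.#...]: False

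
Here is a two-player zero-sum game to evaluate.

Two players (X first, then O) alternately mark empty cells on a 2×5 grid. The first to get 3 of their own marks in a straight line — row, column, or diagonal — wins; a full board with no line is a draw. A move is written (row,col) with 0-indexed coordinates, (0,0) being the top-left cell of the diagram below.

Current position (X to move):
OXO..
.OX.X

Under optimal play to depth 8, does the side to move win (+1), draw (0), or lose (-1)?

value(OXO../.OX.X, X) = +1

p1 X@[OXO../.OX.X]: (0,3)[OXOX./.OX.X]+0 (0,4)[OXO.X/.OX.X]+0 (1,0)[OXO../XOX.X]+0 (1,3)[OXO../.OXXX]+1*
p2 O@[OXO../.OXXX] terminal -1; root [OXO../.OX.X] d8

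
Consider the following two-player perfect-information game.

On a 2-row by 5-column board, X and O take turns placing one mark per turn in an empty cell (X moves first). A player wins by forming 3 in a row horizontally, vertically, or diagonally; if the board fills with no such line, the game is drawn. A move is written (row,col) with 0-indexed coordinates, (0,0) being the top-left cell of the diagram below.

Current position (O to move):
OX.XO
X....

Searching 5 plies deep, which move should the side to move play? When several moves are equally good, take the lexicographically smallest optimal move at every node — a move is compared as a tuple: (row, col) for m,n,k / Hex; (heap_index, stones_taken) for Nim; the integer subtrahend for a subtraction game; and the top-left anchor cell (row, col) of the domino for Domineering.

ply 1, O at OX.XO/X.... | (0,2)=+0→OXOXO/X....*; (1,1)=-1→OX.XO/XO...; (1,2)=-1→OX.XO/X.O..; (1,3)=-1→OX.XO/X..O.; (1,4)=-1→OX.XO/X...O
ply 2, X at OXOXO/X.... | (1,1)=+0→OXOXO/XX...*; (1,2)=+0→OXOXO/X.X..; (1,3)=+0→OXOXO/X..X.; (1,4)=+0→OXOXO/X...X
ply 3, O at OXOXO/XX... | (1,2)=+0→OXOXO/XXO..*; (1,3)=-1→OXOXO/XX.O.; (1,4)=-1→OXOXO/XX..O
ply 4, X at OXOXO/XXO.. | (1,3)=+0→OXOXO/XXOX.*; (1,4)=+0→OXOXO/XXO.X
ply 5, O at OXOXO/XXOX. | (1,4)=+0→OXOXO/XXOXO*
ply 6: OXOXO/XXOXO is terminal +0 (X); from OX.XO/X.... depth 5

O's best at [OX.XO/X....]: (0,2)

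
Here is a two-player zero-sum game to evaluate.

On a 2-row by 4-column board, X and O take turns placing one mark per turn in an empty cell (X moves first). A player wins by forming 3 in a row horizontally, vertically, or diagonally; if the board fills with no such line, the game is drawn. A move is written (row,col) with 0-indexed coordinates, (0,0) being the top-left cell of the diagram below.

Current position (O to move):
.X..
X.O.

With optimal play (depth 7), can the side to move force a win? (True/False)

O winning at [.X../X.O.]: False

[.X../X.O.] O move#1: (0,0):+0/OX../X.O.*, (0,2):+0/.XO./X.O., (0,3):+0/.X.O/X.O., (1,1):+0/.X../XOO., (1,3):+0/.X../X.OO
[OX../X.O.] X move#2: (0,2):+0/OXX./X.O.*, (0,3):+0/OX.X/X.O., (1,1):+0/OX../XXO., (1,3):+0/OX../X.OX
[OXX./X.O.] O move#3: (0,3):+0/OXXO/X.O.*, (1,1):-1/OXX./XOO., (1,3):-1/OXX./X.OO
[OXXO/X.O.] X move#4: (1,1):+0/OXXO/XXO.*, (1,3):+0/OXXO/X.OX
[OXXO/XXO.] O move#5: (1,3):+0/OXXO/XXOO*
[OXXO/XXOO] end (terminal +0, X#6); searched .X../X.O. to 7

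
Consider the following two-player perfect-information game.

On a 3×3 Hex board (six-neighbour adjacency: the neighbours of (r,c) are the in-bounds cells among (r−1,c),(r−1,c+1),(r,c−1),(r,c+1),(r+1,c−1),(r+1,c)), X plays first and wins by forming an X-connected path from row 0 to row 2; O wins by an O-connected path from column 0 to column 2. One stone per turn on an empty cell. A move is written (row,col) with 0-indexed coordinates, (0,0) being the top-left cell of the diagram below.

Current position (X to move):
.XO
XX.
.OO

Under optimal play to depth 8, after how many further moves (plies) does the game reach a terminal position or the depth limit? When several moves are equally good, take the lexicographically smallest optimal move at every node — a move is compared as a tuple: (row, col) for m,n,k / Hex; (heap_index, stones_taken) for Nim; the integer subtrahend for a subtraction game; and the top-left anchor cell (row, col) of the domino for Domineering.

ply 1, X at .XO/XX./.OO | (0,0)=-1→XXO/XX./.OO; (1,2)=-1→.XO/XXX/.OO; (2,0)=+1→.XO/XX./XOO*
ply 2: .XO/XX./XOO is terminal -1 (O); from .XO/XX./.OO depth 8

PV length from [.XO/XX./.OO]: 1 ply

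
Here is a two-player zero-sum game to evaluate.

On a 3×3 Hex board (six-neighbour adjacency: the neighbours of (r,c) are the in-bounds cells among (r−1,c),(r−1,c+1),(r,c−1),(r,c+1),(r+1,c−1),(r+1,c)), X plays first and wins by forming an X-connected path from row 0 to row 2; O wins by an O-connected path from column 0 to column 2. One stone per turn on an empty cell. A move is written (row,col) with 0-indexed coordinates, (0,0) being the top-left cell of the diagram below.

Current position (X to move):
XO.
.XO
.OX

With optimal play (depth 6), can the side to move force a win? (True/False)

p1 X@[XO./.XO/.OX]: (0,2)[XOX/.XO/.OX]-1 (1,0)[XO./XXO/.OX]-1 (2,0)[XO./.XO/XOX]+1*
p2 O@[XO./.XO/XOX]: (0,2)[XOO/.XO/XOX]-1* (1,0)[XO./OXO/XOX]-1
p3 X@[XOO/.XO/XOX]: (1,0)[XOO/XXO/XOX]+1*
p4 O@[XOO/XXO/XOX] terminal -1; root [XO./.XO/.OX] d6

X winning at [XO./.XO/.OX]: True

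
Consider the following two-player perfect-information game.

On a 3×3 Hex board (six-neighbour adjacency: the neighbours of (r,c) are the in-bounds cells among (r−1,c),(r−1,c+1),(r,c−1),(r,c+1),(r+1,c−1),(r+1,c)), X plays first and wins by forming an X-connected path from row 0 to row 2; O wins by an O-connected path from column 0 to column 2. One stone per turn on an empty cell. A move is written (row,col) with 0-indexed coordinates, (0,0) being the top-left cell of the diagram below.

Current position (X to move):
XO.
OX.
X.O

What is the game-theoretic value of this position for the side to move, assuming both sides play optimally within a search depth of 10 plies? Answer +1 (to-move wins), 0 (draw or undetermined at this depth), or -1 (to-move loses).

value(XO./OX./X.O, X) = +1

[XO./OX./X.O] X move#1: (0,2):+1/XOX/OX./X.O*, (1,2):-1/XO./OXX/X.O, (2,1):-1/XO./OX./XXO
[XOX/OX./X.O] end (terminal -1, O#2); searched XO./OX./X.O to 10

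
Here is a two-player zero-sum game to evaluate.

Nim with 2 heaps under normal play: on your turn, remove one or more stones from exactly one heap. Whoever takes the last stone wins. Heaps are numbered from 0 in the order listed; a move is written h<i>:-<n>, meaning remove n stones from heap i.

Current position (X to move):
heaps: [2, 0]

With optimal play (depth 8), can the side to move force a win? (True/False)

X winning at [(2,0)]: True

ply 1, X at (2,0) | h0:-1=-1→(1,0); h0:-2=+1→(0,0)*
ply 2: (0,0) is terminal -1 (O); from (2,0) depth 8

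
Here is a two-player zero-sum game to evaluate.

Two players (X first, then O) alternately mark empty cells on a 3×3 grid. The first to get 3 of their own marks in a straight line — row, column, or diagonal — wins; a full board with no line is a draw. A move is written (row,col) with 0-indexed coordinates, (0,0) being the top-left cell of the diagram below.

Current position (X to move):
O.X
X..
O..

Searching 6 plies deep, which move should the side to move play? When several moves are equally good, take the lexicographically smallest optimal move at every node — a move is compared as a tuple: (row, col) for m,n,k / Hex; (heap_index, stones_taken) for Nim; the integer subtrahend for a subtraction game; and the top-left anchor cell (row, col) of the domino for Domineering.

p1 X@[O.X/X../O..]: (0,1)[OXX/X../O..]-1 (1,1)[O.X/XX./O..]+0 (1,2)[O.X/X.X/O..]+1* (2,1)[O.X/X../OX.]+0 (2,2)[O.X/X../O.X]+0
p2 O@[O.X/X.X/O..]: (0,1)[OOX/X.X/O..]-1* (1,1)[O.X/XOX/O..]-1 (2,1)[O.X/X.X/OO.]-1 (2,2)[O.X/X.X/O.O]-1
p3 X@[OOX/X.X/O..]: (1,1)[OOX/XXX/O..]+1* (2,1)[OOX/X.X/OX.]+1 (2,2)[OOX/X.X/O.X]+1
p4 O@[OOX/XXX/O..] terminal -1; root [O.X/X../O..] d6

X's best at [O.X/X../O..]: (1,2)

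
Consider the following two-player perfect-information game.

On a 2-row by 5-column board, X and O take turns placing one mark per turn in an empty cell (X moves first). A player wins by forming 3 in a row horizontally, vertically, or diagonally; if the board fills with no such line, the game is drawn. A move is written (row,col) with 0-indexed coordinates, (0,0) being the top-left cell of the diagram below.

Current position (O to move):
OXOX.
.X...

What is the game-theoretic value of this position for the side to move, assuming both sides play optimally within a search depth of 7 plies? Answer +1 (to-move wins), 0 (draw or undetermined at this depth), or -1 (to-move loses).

ply 1, O at OXOX./.X... | (0,4)=-1→OXOXO/.X...; (1,0)=+0→OXOX./OX...*; (1,2)=+0→OXOX./.XO..; (1,3)=+0→OXOX./.X.O.; (1,4)=-1→OXOX./.X..O
ply 2, X at OXOX./OX... | (0,4)=+0→OXOXX/OX...*; (1,2)=+0→OXOX./OXX..; (1,3)=+0→OXOX./OX.X.; (1,4)=+0→OXOX./OX..X
ply 3, O at OXOXX/OX... | (1,2)=+0→OXOXX/OXO..*; (1,3)=+0→OXOXX/OX.O.; (1,4)=+0→OXOXX/OX..O
ply 4, X at OXOXX/OXO.. | (1,3)=+0→OXOXX/OXOX.*; (1,4)=+0→OXOXX/OXO.X
ply 5, O at OXOXX/OXOX. | (1,4)=+0→OXOXX/OXOXO*
ply 6: OXOXX/OXOXO is terminal +0 (X); from OXOX./.X... depth 7

value(OXOX./.X..., O) = 0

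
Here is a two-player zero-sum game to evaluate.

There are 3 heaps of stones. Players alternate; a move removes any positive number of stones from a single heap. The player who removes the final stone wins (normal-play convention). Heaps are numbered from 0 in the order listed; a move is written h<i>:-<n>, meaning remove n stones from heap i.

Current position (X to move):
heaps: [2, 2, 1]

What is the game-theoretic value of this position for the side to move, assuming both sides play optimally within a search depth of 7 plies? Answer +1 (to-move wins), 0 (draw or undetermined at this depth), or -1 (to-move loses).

ply 1, X at (2,2,1) | h0:-1=-1→(1,2,1); h0:-2=-1→(0,2,1); h1:-1=-1→(2,1,1); h1:-2=-1→(2,0,1); h2:-1=+1→(2,2,0)*
ply 2, O at (2,2,0) | h0:-1=-1→(1,2,0)*; h0:-2=-1→(0,2,0); h1:-1=-1→(2,1,0); h1:-2=-1→(2,0,0)
ply 3, X at (1,2,0) | h0:-1=-1→(0,2,0); h1:-1=+1→(1,1,0)*; h1:-2=-1→(1,0,0)
ply 4, O at (1,1,0) | h0:-1=-1→(0,1,0)*; h1:-1=-1→(1,0,0)
ply 5, X at (0,1,0) | h1:-1=+1→(0,0,0)*
ply 6: (0,0,0) is terminal -1 (O); from (2,2,1) depth 7

value((2,2,1), X) = +1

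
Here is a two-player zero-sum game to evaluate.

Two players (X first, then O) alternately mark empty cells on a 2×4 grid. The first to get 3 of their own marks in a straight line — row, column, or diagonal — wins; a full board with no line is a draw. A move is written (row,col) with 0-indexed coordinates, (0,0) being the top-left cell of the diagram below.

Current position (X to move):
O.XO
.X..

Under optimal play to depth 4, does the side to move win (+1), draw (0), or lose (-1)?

ply 1, X at O.XO/.X.. | (0,1)=+0→OXXO/.X..; (1,0)=+0→O.XO/XX..; (1,2)=+1→O.XO/.XX.*; (1,3)=+0→O.XO/.X.X
ply 2, O at O.XO/.XX. | (0,1)=-1→OOXO/.XX.*; (1,0)=-1→O.XO/OXX.; (1,3)=-1→O.XO/.XXO
ply 3, X at OOXO/.XX. | (1,0)=+1→OOXO/XXX.*; (1,3)=+1→OOXO/.XXX
ply 4: OOXO/XXX. is terminal -1 (O); from O.XO/.X.. depth 4

value(O.XO/.X.., X) = +1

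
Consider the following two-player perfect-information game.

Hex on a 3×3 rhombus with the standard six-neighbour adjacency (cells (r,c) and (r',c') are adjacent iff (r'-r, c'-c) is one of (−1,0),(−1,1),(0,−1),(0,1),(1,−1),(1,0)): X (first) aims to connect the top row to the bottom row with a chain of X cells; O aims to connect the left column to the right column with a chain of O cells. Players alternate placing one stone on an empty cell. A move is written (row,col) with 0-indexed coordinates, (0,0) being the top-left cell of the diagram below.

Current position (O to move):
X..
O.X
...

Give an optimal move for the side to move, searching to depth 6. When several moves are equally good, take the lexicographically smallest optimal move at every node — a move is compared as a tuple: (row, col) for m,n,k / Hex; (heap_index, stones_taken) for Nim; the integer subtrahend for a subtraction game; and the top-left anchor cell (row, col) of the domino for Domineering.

p1 O@[X../O.X/...]: (0,1)[XO./O.X/...]-1 (0,2)[X.O/O.X/...]+1* (1,1)[X../OOX/...]-1 (2,0)[X../O.X/O..]-1 (2,1)[X../O.X/.O.]-1 (2,2)[X../O.X/..O]-1
p2 X@[X.O/O.X/...]: (0,1)[XXO/O.X/...]-1* (1,1)[X.O/OXX/...]-1 (2,0)[X.O/O.X/X..]-1 (2,1)[X.O/O.X/.X.]-1 (2,2)[X.O/O.X/..X]-1
p3 O@[XXO/O.X/...]: (1,1)[XXO/OOX/...]+1* (2,0)[XXO/O.X/O..]-1 (2,1)[XXO/O.X/.O.]-1 (2,2)[XXO/O.X/..O]-1
p4 X@[XXO/OOX/...] terminal -1; root [X../O.X/...] d6

O's best at [X../O.X/...]: (0,2)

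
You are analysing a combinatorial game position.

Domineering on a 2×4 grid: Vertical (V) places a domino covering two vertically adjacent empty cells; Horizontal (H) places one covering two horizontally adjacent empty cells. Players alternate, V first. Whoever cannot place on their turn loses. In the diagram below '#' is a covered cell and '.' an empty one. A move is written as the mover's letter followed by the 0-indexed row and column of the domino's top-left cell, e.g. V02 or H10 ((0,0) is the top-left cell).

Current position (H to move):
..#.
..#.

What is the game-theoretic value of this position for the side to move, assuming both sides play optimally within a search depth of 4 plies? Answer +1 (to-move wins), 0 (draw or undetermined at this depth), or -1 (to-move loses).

value(..#./..#., H) = +1

[..#./..#.] H move#1: H00:+1/###./..#.*, H10:+1/..#./###.
[###./..#.] V move#2: V03:-1/####/..##*
[####/..##] H move#3: H10:+1/####/####*
[####/####] end (terminal -1, V#4); searched ..#./..#. to 4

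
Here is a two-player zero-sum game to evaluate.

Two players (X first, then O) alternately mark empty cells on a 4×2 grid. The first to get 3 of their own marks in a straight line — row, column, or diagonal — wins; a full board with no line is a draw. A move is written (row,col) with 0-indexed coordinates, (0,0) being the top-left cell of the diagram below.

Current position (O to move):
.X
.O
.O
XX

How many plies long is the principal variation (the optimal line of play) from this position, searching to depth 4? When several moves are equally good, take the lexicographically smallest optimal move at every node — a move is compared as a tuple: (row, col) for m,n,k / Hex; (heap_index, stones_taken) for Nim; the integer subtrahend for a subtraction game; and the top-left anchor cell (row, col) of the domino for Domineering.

PV length from [.X/.O/.O/XX]: 3 plies

ply 1, O at .X/.O/.O/XX | (0,0)=+0→OX/.O/.O/XX*; (1,0)=+0→.X/OO/.O/XX; (2,0)=+0→.X/.O/OO/XX
ply 2, X at OX/.O/.O/XX | (1,0)=+0→OX/XO/.O/XX*; (2,0)=+0→OX/.O/XO/XX
ply 3, O at OX/XO/.O/XX | (2,0)=+0→OX/XO/OO/XX*
ply 4: OX/XO/OO/XX is terminal +0 (X); from .X/.O/.O/XX depth 4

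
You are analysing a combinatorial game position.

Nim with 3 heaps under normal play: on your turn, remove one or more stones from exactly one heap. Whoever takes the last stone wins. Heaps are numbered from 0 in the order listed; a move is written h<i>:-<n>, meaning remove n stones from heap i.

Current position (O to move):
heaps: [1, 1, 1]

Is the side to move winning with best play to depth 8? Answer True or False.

O winning at [(1,1,1)]: True

[(1,1,1)] O move#1: h0:-1:+1/(0,1,1)*, h1:-1:+1/(1,0,1), h2:-1:+1/(1,1,0)
[(0,1,1)] X move#2: h1:-1:-1/(0,0,1)*, h2:-1:-1/(0,1,0)
[(0,0,1)] O move#3: h2:-1:+1/(0,0,0)*
[(0,0,0)] end (terminal -1, X#4); searched (1,1,1) to 8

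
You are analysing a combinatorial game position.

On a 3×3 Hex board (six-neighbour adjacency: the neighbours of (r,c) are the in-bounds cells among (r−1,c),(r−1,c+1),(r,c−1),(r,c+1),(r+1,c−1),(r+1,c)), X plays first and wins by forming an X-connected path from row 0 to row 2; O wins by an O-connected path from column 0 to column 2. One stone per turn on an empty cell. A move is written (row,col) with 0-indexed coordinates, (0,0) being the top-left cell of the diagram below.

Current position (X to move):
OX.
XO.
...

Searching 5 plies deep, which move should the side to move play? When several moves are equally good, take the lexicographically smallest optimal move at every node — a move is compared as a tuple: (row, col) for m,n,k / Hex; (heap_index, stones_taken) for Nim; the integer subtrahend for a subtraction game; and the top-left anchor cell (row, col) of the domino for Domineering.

p1 X@[OX./XO./...]: (0,2)[OXX/XO./...]+1* (1,2)[OX./XOX/...]+1 (2,0)[OX./XO./X..]+1 (2,1)[OX./XO./.X.]-1 (2,2)[OX./XO./..X]-1
p2 O@[OXX/XO./...]: (1,2)[OXX/XOO/...]-1* (2,0)[OXX/XO./O..]-1 (2,1)[OXX/XO./.O.]-1 (2,2)[OXX/XO./..O]-1
p3 X@[OXX/XOO/...]: (2,0)[OXX/XOO/X..]+1* (2,1)[OXX/XOO/.X.]-1 (2,2)[OXX/XOO/..X]-1
p4 O@[OXX/XOO/X..] terminal -1; root [OX./XO./...] d5

X's best at [OX./XO./...]: (0,2)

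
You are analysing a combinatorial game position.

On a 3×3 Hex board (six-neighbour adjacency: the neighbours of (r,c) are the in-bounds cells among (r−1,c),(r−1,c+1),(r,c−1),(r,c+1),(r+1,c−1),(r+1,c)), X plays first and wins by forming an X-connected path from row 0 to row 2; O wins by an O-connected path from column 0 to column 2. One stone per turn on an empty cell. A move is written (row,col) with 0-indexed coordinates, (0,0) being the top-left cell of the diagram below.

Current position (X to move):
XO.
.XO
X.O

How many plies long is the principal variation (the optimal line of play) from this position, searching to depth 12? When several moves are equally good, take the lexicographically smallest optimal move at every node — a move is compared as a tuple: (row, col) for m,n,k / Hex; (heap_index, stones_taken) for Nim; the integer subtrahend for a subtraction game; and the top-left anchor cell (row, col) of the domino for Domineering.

[XO./.XO/X.O] X move#1: (0,2):+1/XOX/.XO/X.O*, (1,0):+1/XO./XXO/X.O, (2,1):+1/XO./.XO/XXO
[XOX/.XO/X.O] end (terminal -1, O#2); searched XO./.XO/X.O to 12

PV length from [XO./.XO/X.O]: 1 ply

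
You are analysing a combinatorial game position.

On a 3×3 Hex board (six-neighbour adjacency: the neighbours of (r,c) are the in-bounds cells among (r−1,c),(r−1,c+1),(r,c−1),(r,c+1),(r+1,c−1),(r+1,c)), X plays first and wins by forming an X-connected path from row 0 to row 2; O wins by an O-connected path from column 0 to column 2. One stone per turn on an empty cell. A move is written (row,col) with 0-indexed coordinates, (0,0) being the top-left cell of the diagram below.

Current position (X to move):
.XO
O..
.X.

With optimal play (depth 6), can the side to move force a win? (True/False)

X winning at [.XO/O../.X.]: True

[.XO/O../.X.] X move#1: (0,0):-1/XXO/O../.X., (1,1):+1/.XO/OX./.X.*, (1,2):-1/.XO/O.X/.X., (2,0):-1/.XO/O../XX., (2,2):-1/.XO/O../.XX
[.XO/OX./.X.] end (terminal -1, O#2); searched .XO/O../.X. to 6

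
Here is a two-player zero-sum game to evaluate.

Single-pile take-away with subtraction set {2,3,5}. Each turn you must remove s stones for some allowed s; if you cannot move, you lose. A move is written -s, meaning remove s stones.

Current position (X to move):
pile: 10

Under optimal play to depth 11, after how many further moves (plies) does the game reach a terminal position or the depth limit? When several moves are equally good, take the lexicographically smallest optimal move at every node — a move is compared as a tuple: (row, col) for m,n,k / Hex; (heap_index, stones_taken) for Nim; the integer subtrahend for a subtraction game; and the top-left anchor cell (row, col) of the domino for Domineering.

PV length from [10]: 3 plies

[10] X move#1: -2:+1/8*, -3:+1/7, -5:-1/5
[8] O move#2: -2:-1/6*, -3:-1/5, -5:-1/3
[6] X move#3: -2:-1/4, -3:-1/3, -5:+1/1*
[1] end (terminal -1, O#4); searched 10 to 11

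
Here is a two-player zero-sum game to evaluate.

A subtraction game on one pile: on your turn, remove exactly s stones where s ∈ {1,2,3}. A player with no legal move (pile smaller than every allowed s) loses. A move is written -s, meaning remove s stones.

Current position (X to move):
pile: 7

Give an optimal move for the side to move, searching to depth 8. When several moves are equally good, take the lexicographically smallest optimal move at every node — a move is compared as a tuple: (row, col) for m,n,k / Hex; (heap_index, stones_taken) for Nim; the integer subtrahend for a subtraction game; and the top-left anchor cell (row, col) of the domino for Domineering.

X's best at [7]: -3

ply 1, X at 7 | -1=-1→6; -2=-1→5; -3=+1→4*
ply 2, O at 4 | -1=-1→3*; -2=-1→2; -3=-1→1
ply 3, X at 3 | -1=-1→2; -2=-1→1; -3=+1→0*
ply 4: 0 is terminal -1 (O); from 7 depth 8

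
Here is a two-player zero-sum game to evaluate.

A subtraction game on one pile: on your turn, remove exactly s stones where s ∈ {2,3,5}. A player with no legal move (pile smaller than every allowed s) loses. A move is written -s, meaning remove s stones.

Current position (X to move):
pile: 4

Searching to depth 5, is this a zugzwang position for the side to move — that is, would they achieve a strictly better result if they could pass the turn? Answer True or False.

zugzwang(4, X) = False

ply 1, X at 4 | -2=-1→2; -3=+1→1*
ply 2: 1 is terminal -1 (O); from 4 depth 5
if X skipped the turn, O would face:
~ ply 1, O at 4 | -2=-1→2; -3=+1→1*
~ ply 2: 1 is terminal -1 (X); from 4 depth 5
compare (X): move=+1 vs pass=-1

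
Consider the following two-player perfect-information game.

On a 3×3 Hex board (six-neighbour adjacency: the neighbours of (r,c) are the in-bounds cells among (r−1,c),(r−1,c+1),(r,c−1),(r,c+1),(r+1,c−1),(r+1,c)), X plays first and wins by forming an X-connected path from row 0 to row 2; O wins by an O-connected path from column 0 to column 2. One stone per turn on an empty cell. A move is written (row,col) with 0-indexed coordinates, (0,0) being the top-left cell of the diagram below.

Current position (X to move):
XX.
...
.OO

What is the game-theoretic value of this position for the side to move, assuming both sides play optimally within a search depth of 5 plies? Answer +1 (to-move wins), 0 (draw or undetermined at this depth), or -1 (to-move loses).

[XX./.../.OO] X move#1: (0,2):-1/XXX/.../.OO, (1,0):-1/XX./X../.OO, (1,1):-1/XX./.X./.OO, (1,2):-1/XX./..X/.OO, (2,0):+1/XX./.../XOO*
[XX./.../XOO] O move#2: (0,2):-1/XXO/.../XOO*, (1,0):-1/XX./O../XOO, (1,1):-1/XX./.O./XOO, (1,2):-1/XX./..O/XOO
[XXO/.../XOO] X move#3: (1,0):+1/XXO/X../XOO*, (1,1):+1/XXO/.X./XOO, (1,2):+1/XXO/..X/XOO
[XXO/X../XOO] end (terminal -1, O#4); searched XX./.../.OO to 5

value(XX./.../.OO, X) = +1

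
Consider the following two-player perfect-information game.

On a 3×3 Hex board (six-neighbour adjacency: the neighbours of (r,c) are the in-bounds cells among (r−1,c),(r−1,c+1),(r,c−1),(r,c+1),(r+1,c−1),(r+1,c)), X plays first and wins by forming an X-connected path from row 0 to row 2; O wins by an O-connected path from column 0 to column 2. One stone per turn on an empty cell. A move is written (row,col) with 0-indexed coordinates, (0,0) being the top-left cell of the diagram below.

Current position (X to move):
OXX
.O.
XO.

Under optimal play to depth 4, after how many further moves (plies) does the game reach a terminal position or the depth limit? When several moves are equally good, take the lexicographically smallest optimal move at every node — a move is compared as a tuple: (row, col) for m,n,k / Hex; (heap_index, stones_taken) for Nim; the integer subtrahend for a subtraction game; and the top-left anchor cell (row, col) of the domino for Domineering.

PV length from [OXX/.O./XO.]: 1 ply

p1 X@[OXX/.O./XO.]: (1,0)[OXX/XO./XO.]+1* (1,2)[OXX/.OX/XO.]+1 (2,2)[OXX/.O./XOX]+1
p2 O@[OXX/XO./XO.] terminal -1; root [OXX/.O./XO.] d4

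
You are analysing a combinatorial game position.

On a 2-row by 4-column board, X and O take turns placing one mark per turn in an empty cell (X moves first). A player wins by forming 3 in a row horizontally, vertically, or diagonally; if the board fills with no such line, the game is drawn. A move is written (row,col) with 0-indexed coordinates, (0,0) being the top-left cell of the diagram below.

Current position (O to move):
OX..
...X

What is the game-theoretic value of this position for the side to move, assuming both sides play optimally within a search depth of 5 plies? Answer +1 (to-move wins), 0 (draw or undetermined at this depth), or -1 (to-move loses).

ply 1, O at OX../...X | (0,2)=+0→OXO./...X*; (0,3)=+0→OX.O/...X; (1,0)=+0→OX../O..X; (1,1)=+0→OX../.O.X; (1,2)=+0→OX../..OX
ply 2, X at OXO./...X | (0,3)=+0→OXOX/...X*; (1,0)=+0→OXO./X..X; (1,1)=+0→OXO./.X.X; (1,2)=+0→OXO./..XX
ply 3, O at OXOX/...X | (1,0)=+0→OXOX/O..X*; (1,1)=+0→OXOX/.O.X; (1,2)=+0→OXOX/..OX
ply 4, X at OXOX/O..X | (1,1)=+0→OXOX/OX.X*; (1,2)=+0→OXOX/O.XX
ply 5, O at OXOX/OX.X | (1,2)=+0→OXOX/OXOX*
ply 6: OXOX/OXOX is terminal +0 (X); from OX../...X depth 5

value(OX../...X, O) = 0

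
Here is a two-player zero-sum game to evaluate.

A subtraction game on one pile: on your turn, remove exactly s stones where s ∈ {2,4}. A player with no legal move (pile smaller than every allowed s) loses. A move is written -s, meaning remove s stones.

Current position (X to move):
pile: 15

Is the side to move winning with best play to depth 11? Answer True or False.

X winning at [15]: True

p1 X@[15]: -2[13]+1* -4[11]-1
p2 O@[13]: -2[11]-1* -4[9]-1
p3 X@[11]: -2[9]-1 -4[7]+1*
p4 O@[7]: -2[5]-1* -4[3]-1
p5 X@[5]: -2[3]-1 -4[1]+1*
p6 O@[1] terminal -1; root [15] d11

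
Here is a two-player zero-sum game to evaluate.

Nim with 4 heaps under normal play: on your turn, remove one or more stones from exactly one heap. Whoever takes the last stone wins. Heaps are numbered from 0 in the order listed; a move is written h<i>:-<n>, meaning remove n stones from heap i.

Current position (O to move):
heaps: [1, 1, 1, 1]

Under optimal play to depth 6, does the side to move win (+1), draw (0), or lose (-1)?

value((1,1,1,1), O) = -1

p1 O@[(1,1,1,1)]: h0:-1[(0,1,1,1)]-1* h1:-1[(1,0,1,1)]-1 h2:-1[(1,1,0,1)]-1 h3:-1[(1,1,1,0)]-1
p2 X@[(0,1,1,1)]: h1:-1[(0,0,1,1)]+1* h2:-1[(0,1,0,1)]+1 h3:-1[(0,1,1,0)]+1
p3 O@[(0,0,1,1)]: h2:-1[(0,0,0,1)]-1* h3:-1[(0,0,1,0)]-1
p4 X@[(0,0,0,1)]: h3:-1[(0,0,0,0)]+1*
p5 O@[(0,0,0,0)] terminal -1; root [(1,1,1,1)] d6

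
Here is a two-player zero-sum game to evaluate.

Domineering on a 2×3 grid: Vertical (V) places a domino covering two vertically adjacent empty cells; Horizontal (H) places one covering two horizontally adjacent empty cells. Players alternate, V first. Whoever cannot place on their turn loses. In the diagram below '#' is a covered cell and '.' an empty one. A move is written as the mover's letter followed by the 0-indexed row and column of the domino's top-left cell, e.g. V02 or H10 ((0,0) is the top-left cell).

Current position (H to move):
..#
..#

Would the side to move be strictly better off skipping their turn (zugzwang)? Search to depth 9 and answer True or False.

[..#/..#] H move#1: H00:+1/###/..#*, H10:+1/..#/###
[###/..#] end (terminal -1, V#2); searched ..#/..# to 9
suppose H passes — search the same position with V to move:
pass> [..#/..#] V move#1: V00:+1/#.#/#.#*, V01:+1/.##/.##
pass> [#.#/#.#] end (terminal -1, H#2); searched ..#/..# to 9
for H: play +1, pass -1

zugzwang(..#/..#, H) = False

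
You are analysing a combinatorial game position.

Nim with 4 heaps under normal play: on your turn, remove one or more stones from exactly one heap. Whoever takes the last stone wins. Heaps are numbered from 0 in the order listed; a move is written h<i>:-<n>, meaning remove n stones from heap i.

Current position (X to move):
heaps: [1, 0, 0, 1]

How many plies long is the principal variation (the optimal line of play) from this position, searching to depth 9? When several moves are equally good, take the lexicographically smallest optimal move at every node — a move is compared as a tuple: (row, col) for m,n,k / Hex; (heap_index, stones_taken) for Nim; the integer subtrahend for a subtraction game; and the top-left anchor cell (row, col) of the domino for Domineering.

PV length from [(1,0,0,1)]: 2 plies

p1 X@[(1,0,0,1)]: h0:-1[(0,0,0,1)]-1* h3:-1[(1,0,0,0)]-1
p2 O@[(0,0,0,1)]: h3:-1[(0,0,0,0)]+1*
p3 X@[(0,0,0,0)] terminal -1; root [(1,0,0,1)] d9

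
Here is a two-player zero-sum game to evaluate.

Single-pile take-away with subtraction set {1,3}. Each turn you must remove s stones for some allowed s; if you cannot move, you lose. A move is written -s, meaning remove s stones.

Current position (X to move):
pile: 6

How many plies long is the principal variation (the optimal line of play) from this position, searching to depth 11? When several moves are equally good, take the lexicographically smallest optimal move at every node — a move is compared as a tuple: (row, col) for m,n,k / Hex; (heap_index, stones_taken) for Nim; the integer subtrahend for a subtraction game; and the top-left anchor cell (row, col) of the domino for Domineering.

PV length from [6]: 6 plies

[6] X move#1: -1:-1/5*, -3:-1/3
[5] O move#2: -1:+1/4*, -3:+1/2
[4] X move#3: -1:-1/3*, -3:-1/1
[3] O move#4: -1:+1/2*, -3:+1/0
[2] X move#5: -1:-1/1*
[1] O move#6: -1:+1/0*
[0] end (terminal -1, X#7); searched 6 to 11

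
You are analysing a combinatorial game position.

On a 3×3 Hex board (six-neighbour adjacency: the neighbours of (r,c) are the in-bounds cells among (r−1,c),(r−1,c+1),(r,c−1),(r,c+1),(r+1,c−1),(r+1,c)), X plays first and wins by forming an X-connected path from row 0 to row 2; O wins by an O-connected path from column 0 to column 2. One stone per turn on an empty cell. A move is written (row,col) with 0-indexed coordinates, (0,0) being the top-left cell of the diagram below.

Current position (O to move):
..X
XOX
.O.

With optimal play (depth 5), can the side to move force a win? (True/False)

p1 O@[..X/XOX/.O.]: (0,0)[O.X/XOX/.O.]-1* (0,1)[.OX/XOX/.O.]-1 (2,0)[..X/XOX/OO.]-1 (2,2)[..X/XOX/.OO]-1
p2 X@[O.X/XOX/.O.]: (0,1)[OXX/XOX/.O.]+1* (2,0)[O.X/XOX/XO.]+1 (2,2)[O.X/XOX/.OX]+1
p3 O@[OXX/XOX/.O.]: (2,0)[OXX/XOX/OO.]-1* (2,2)[OXX/XOX/.OO]-1
p4 X@[OXX/XOX/OO.]: (2,2)[OXX/XOX/OOX]+1*
p5 O@[OXX/XOX/OOX] terminal -1; root [..X/XOX/.O.] d5

O winning at [..X/XOX/.O.]: False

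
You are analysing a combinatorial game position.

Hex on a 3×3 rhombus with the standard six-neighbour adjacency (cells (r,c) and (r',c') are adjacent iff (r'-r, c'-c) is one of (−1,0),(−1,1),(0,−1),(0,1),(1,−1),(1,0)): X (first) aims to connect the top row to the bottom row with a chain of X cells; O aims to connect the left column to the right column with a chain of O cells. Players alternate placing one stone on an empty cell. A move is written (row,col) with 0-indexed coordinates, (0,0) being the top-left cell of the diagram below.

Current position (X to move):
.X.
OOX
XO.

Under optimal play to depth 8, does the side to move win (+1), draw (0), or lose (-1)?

value(.X./OOX/XO., X) = -1

ply 1, X at .X./OOX/XO. | (0,0)=-1→XX./OOX/XO.*; (0,2)=-1→.XX/OOX/XO.; (2,2)=-1→.X./OOX/XOX
ply 2, O at XX./OOX/XO. | (0,2)=+1→XXO/OOX/XO.*; (2,2)=+1→XX./OOX/XOO
ply 3: XXO/OOX/XO. is terminal -1 (X); from .X./OOX/XO. depth 8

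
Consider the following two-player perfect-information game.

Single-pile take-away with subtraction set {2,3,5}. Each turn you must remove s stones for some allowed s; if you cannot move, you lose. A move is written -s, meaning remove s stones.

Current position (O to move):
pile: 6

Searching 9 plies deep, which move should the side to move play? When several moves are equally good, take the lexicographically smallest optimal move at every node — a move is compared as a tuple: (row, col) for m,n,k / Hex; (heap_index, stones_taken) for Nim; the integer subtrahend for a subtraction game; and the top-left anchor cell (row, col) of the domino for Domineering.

O's best at [6]: -5

[6] O move#1: -2:-1/4, -3:-1/3, -5:+1/1*
[1] end (terminal -1, X#2); searched 6 to 9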